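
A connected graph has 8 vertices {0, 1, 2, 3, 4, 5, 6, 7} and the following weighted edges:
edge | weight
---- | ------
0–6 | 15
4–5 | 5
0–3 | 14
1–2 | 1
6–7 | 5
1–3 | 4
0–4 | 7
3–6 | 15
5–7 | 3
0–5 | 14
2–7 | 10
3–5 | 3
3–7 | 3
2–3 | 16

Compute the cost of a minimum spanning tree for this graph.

28

Kruskal: consider edges lightest-first.
1–2 (1): add — endpoints in different components.
3–5 (3): add — endpoints in different components.
3–7 (3): add — endpoints in different components.
5–7 (3): skip — 5 and 7 already connected.
1–3 (4): add — endpoints in different components.
4–5 (5): add — endpoints in different components.
6–7 (5): add — endpoints in different components.
0–4 (7): add — endpoints in different components.
MST edges: 1–2, 3–5, 3–7, 1–3, 4–5, 6–7, 0–4; total weight 1+3+3+4+5+5+7 = 28.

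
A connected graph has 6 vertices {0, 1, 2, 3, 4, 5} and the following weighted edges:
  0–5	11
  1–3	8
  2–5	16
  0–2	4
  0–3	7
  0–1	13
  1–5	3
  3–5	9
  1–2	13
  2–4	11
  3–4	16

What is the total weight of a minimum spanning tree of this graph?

Prim, starting at 3.
Step 1: cheapest edge leaving the tree is 0–3 (7); add 0.
Step 2: cheapest edge leaving the tree is 0–2 (4); add 2.
Step 3: cheapest edge leaving the tree is 1–3 (8); add 1.
Step 4: cheapest edge leaving the tree is 1–5 (3); add 5.
Step 5: cheapest edge leaving the tree is 2–4 (11); add 4.
MST edges: 0–3, 0–2, 1–3, 1–5, 2–4; total weight 7+4+8+3+11 = 33.

33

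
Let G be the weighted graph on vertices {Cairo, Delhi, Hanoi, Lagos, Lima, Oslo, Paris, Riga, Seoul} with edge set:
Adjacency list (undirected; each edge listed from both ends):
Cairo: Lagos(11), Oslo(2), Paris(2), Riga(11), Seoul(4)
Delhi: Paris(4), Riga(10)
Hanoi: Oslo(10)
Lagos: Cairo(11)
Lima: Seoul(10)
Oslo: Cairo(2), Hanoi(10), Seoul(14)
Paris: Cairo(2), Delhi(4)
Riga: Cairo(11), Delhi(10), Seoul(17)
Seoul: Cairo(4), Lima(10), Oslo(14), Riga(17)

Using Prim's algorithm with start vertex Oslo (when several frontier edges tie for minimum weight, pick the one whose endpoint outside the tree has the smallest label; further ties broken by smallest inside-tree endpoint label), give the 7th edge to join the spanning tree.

Delhi-Riga

Grow the tree from Oslo using Prim:
Step 1: frontier [Cairo Oslo 2, Hanoi Oslo 10, Oslo Seoul 14] → take Cairo Oslo (2); add Cairo.
Step 2: frontier [Cairo Paris 2, Cairo Seoul 4, Cairo Lagos 11, Cairo Riga 11, Hanoi Oslo 10, Oslo Seoul 14] → take Cairo Paris (2); add Paris.
Step 3: frontier [Cairo Seoul 4, Cairo Lagos 11, Cairo Riga 11, Hanoi Oslo 10, Oslo Seoul 14, Delhi Paris 4] → take Delhi Paris (4); add Delhi.
Step 4: frontier [Cairo Seoul 4, Cairo Lagos 11, Cairo Riga 11, Delhi Riga 10, Hanoi Oslo 10, Oslo Seoul 14] → take Cairo Seoul (4); add Seoul.
Step 5: frontier [Cairo Lagos 11, Cairo Riga 11, Delhi Riga 10, Hanoi Oslo 10, Lima Seoul 10, Riga Seoul 17] → take Hanoi Oslo (10); add Hanoi.
Step 6: frontier [Cairo Lagos 11, Cairo Riga 11, Delhi Riga 10, Lima Seoul 10, Riga Seoul 17] → take Lima Seoul (10); add Lima.
Step 7: frontier [Cairo Lagos 11, Cairo Riga 11, Delhi Riga 10, Riga Seoul 17] → take Delhi Riga (10); add Riga.
Step 8: frontier [Cairo Lagos 11] → take Cairo Lagos (11); add Lagos.
The 7th edge added is Delhi Riga.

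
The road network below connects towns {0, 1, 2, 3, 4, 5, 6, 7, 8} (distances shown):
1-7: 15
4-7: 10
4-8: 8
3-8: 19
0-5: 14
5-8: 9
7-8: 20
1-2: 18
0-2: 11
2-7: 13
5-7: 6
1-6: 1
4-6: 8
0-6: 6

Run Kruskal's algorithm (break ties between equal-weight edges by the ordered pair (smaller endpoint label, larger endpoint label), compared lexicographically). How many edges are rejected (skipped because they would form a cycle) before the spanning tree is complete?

Sort edges by weight, then run Kruskal:
1-6 (1): add — endpoints in different components.
0-6 (6): add — endpoints in different components.
5-7 (6): add — endpoints in different components.
4-6 (8): add — endpoints in different components.
4-8 (8): add — endpoints in different components.
5-8 (9): add — endpoints in different components.
4-7 (10): skip — 4 and 7 already connected.
0-2 (11): add — endpoints in different components.
2-7 (13): skip — 2 and 7 already connected.
0-5 (14): skip — 0 and 5 already connected.
1-7 (15): skip — 1 and 7 already connected.
1-2 (18): skip — 1 and 2 already connected.
3-8 (19): add — endpoints in different components.
Edges rejected before the tree was complete: 5.

5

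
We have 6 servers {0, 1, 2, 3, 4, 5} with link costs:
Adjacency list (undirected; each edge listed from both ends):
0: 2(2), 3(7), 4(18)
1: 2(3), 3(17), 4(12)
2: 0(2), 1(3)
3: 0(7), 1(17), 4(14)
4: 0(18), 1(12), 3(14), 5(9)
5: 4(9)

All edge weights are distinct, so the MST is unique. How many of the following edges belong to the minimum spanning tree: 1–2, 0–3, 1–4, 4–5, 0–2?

Kruskal's algorithm — process edges by increasing weight (ties by edge label):
0–2 (2): add — endpoints in different components.
1–2 (3): add — endpoints in different components.
0–3 (7): add — endpoints in different components.
4–5 (9): add — endpoints in different components.
1–4 (12): add — endpoints in different components.
MST edge set: {0–2, 1–2, 0–3, 4–5, 1–4}.
Of the listed edges, {1–2, 0–3, 1–4, 4–5, 0–2} are in the MST → 5.

5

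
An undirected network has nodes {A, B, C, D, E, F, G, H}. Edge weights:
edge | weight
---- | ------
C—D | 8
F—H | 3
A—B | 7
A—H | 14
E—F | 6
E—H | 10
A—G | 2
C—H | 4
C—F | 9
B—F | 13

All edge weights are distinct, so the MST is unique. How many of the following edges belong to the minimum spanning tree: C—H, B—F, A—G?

Kruskal's algorithm — process edges by increasing weight (ties by edge label):
A—G (2): add — endpoints in different components.
F—H (3): add — endpoints in different components.
C—H (4): add — endpoints in different components.
E—F (6): add — endpoints in different components.
A—B (7): add — endpoints in different components.
C—D (8): add — endpoints in different components.
C—F (9): skip — C and F already connected.
E—H (10): skip — E and H already connected.
B—F (13): add — endpoints in different components.
MST edge set: {A—G, F—H, C—H, E—F, A—B, C—D, B—F}.
Of the listed edges, {C—H, B—F, A—G} are in the MST → 3.

3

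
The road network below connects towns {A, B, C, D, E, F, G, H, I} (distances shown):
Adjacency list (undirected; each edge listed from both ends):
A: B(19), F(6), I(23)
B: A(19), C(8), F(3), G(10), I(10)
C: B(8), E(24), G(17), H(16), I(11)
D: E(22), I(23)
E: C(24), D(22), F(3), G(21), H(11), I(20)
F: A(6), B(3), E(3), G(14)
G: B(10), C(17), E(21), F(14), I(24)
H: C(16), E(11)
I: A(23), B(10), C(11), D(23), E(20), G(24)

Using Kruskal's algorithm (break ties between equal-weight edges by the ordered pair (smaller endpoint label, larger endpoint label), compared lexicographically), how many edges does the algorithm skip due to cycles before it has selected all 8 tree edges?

7

Kruskal's algorithm — process edges by increasing weight (ties by edge label):
B F (3): add — endpoints in different components.
E F (3): add — endpoints in different components.
A F (6): add — endpoints in different components.
B C (8): add — endpoints in different components.
B G (10): add — endpoints in different components.
B I (10): add — endpoints in different components.
C I (11): skip — C and I already connected.
E H (11): add — endpoints in different components.
F G (14): skip — F and G already connected.
C H (16): skip — C and H already connected.
C G (17): skip — C and G already connected.
A B (19): skip — A and B already connected.
E I (20): skip — E and I already connected.
E G (21): skip — E and G already connected.
D E (22): add — endpoints in different components.
Edges rejected before the tree was complete: 7.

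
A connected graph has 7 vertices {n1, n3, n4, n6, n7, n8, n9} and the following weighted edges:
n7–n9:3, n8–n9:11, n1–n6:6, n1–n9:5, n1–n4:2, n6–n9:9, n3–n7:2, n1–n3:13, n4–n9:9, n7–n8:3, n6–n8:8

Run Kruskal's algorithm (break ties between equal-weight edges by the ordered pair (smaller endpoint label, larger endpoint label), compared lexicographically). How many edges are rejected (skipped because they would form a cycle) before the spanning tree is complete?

0

Kruskal's algorithm — process edges by increasing weight (ties by edge label):
n1–n4 (2): add — endpoints in different components.
n3–n7 (2): add — endpoints in different components.
n7–n8 (3): add — endpoints in different components.
n7–n9 (3): add — endpoints in different components.
n1–n9 (5): add — endpoints in different components.
n1–n6 (6): add — endpoints in different components.
Edges rejected before the tree was complete: 0.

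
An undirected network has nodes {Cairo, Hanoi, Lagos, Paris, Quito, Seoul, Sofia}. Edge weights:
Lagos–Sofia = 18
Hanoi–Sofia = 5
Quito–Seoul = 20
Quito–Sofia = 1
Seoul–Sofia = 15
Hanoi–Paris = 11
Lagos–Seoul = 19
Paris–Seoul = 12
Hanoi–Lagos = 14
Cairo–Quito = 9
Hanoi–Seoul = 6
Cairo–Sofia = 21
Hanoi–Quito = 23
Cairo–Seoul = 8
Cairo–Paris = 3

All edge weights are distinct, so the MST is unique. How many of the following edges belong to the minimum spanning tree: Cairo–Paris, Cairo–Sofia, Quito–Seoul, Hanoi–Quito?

Sort edges by weight, then run Kruskal:
Quito–Sofia (1): add — endpoints in different components.
Cairo–Paris (3): add — endpoints in different components.
Hanoi–Sofia (5): add — endpoints in different components.
Hanoi–Seoul (6): add — endpoints in different components.
Cairo–Seoul (8): add — endpoints in different components.
Cairo–Quito (9): skip — Cairo and Quito already connected.
Hanoi–Paris (11): skip — Paris and Hanoi already connected.
Paris–Seoul (12): skip — Seoul and Paris already connected.
Hanoi–Lagos (14): add — endpoints in different components.
MST edge set: {Quito–Sofia, Cairo–Paris, Hanoi–Sofia, Hanoi–Seoul, Cairo–Seoul, Hanoi–Lagos}.
Of the listed edges, {Cairo–Paris} are in the MST → 1.

1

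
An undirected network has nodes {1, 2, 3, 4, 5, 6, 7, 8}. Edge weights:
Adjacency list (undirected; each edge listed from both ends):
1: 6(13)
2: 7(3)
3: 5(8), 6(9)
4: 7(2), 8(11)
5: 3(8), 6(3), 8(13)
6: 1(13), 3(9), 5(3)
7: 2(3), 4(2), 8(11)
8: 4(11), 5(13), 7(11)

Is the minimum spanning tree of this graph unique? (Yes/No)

No

Kruskal's algorithm — process edges by increasing weight (ties by edge label):
4—7 (2): add — endpoints in different components.
2—7 (3): add — endpoints in different components.
5—6 (3): add — endpoints in different components.
3—5 (8): add — endpoints in different components.
3—6 (9): skip — 3 and 6 already connected.
4—8 (11): add — endpoints in different components.
7—8 (11): skip — 7 and 8 already connected.
1—6 (13): add — endpoints in different components.
5—8 (13): add — endpoints in different components.
Non-tree edge 7—8 has weight 11, equal to the heaviest edge on its tree cycle — swapping gives another MST of the same weight. Not unique.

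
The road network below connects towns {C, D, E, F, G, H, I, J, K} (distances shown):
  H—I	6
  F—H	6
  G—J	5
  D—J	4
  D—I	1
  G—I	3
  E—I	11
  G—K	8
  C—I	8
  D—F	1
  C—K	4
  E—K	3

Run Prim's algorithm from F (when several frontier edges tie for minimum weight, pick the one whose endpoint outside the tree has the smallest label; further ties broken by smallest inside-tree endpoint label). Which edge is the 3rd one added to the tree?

Prim, starting at F.
Step 1: cheapest edge leaving the tree is D—F (1); add D.
Step 2: cheapest edge leaving the tree is D—I (1); add I.
Step 3: cheapest edge leaving the tree is G—I (3); add G.
Step 4: cheapest edge leaving the tree is D—J (4); add J.
Step 5: cheapest edge leaving the tree is F—H (6); add H.
Step 6: cheapest edge leaving the tree is C—I (8); add C.
Step 7: cheapest edge leaving the tree is C—K (4); add K.
Step 8: cheapest edge leaving the tree is E—K (3); add E.
The 3rd edge added is G—I.

G-I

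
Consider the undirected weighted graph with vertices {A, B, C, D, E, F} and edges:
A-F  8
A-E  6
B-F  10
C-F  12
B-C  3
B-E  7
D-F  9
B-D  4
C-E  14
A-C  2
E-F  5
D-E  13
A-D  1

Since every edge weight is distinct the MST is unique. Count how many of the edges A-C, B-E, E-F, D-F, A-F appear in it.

2

Sort edges by weight, then run Kruskal:
A-D (1): add. Components now {A,D} {B} {C} {E} {F}
A-C (2): add. Components now {A,C,D} {B} {E} {F}
B-C (3): add. Components now {A,B,C,D} {E} {F}
B-D (4): skip — B and D already connected.
E-F (5): add. Components now {A,B,C,D} {E,F}
A-E (6): add. Components now {A,B,C,D,E,F}
MST edge set: {A-D, A-C, B-C, E-F, A-E}.
Of the listed edges, {A-C, E-F} are in the MST → 2.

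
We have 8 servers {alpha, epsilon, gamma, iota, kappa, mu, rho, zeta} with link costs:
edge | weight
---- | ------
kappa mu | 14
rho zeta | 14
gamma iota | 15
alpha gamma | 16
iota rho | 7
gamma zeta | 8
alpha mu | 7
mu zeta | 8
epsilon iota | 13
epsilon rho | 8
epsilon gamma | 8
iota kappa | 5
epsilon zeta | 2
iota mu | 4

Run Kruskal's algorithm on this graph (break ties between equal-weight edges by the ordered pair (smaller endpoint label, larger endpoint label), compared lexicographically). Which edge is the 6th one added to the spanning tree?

epsilon-gamma

Sort edges by weight, then run Kruskal:
epsilon zeta (2): add — endpoints in different components.
iota mu (4): add — endpoints in different components.
iota kappa (5): add — endpoints in different components.
alpha mu (7): add — endpoints in different components.
iota rho (7): add — endpoints in different components.
epsilon gamma (8): add — endpoints in different components.
epsilon rho (8): add — endpoints in different components.
The 6th edge added is epsilon gamma.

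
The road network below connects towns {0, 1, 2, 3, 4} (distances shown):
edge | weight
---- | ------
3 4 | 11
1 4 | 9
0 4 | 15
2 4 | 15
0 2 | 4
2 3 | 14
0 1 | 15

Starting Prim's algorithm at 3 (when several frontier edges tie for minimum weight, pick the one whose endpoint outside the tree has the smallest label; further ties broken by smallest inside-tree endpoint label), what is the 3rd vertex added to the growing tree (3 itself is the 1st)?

Prim, starting at 3.
Step 1: frontier [3 4 11, 2 3 14] → take 3 4 (11); add 4.
Step 2: frontier [2 3 14, 1 4 9, 0 4 15, 2 4 15] → take 1 4 (9); add 1.
Step 3: frontier [0 1 15, 2 3 14, 0 4 15, 2 4 15] → take 2 3 (14); add 2.
Step 4: frontier [0 1 15, 0 2 4, 0 4 15] → take 0 2 (4); add 0.
Vertex order: 3, 4, 1, 2, 0. The 3rd vertex is 1.

1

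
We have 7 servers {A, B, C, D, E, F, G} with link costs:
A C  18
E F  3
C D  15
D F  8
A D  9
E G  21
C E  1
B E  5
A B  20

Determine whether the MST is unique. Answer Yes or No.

Yes

Kruskal: consider edges lightest-first.
C E (1): add. Components now {A} {B} {C,E} {D} {F} {G}
E F (3): add. Components now {A} {B} {C,E,F} {D} {G}
B E (5): add. Components now {A} {B,C,E,F} {D} {G}
D F (8): add. Components now {A} {B,C,D,E,F} {G}
A D (9): add. Components now {A,B,C,D,E,F} {G}
C D (15): skip — C and D already connected.
A C (18): skip — A and C already connected.
A B (20): skip — A and B already connected.
E G (21): add. Components now {A,B,C,D,E,F,G}
Every non-tree edge has weight strictly greater than the heaviest edge on the tree path between its endpoints, so the MST is unique.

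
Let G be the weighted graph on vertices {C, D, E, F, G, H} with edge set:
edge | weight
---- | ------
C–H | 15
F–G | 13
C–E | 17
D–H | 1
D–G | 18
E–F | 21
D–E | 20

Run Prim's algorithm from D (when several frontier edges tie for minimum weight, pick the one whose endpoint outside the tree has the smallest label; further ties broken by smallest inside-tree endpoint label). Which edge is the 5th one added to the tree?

Prim, starting at D.
Step 1: cheapest edge leaving the tree is D–H (1); add H.
Step 2: cheapest edge leaving the tree is C–H (15); add C.
Step 3: cheapest edge leaving the tree is C–E (17); add E.
Step 4: cheapest edge leaving the tree is D–G (18); add G.
Step 5: cheapest edge leaving the tree is F–G (13); add F.
The 5th edge added is F–G.

F-G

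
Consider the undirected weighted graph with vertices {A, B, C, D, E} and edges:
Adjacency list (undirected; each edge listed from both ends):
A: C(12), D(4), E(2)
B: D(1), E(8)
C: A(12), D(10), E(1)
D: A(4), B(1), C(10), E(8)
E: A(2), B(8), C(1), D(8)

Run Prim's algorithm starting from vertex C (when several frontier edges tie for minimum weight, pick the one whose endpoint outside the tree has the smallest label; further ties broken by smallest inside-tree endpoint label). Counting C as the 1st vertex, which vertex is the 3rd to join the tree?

A

Prim's algorithm from C:
Step 1: frontier [C E 1, C D 10, A C 12] → take C E (1); add E.
Step 2: frontier [C D 10, A C 12, A E 2, B E 8, D E 8] → take A E (2); add A.
Step 3: frontier [A D 4, C D 10, B E 8, D E 8] → take A D (4); add D.
Step 4: frontier [B D 1, B E 8] → take B D (1); add B.
Vertex order: C, E, A, D, B. The 3rd vertex is A.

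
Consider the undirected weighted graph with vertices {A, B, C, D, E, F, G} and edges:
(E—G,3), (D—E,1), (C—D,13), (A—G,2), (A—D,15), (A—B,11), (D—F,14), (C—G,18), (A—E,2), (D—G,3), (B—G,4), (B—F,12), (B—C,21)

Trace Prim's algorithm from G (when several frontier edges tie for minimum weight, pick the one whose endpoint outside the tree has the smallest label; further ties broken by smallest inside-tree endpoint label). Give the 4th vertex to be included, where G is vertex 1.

Prim's algorithm from G:
Step 1: frontier [A—G 2, D—G 3, E—G 3, B—G 4, C—G 18] → take A—G (2); add A.
Step 2: frontier [A—E 2, A—B 11, A—D 15, D—G 3, E—G 3, B—G 4, C—G 18] → take A—E (2); add E.
Step 3: frontier [A—B 11, A—D 15, D—E 1, D—G 3, B—G 4, C—G 18] → take D—E (1); add D.
Step 4: frontier [A—B 11, C—D 13, D—F 14, B—G 4, C—G 18] → take B—G (4); add B.
Step 5: frontier [B—F 12, B—C 21, C—D 13, D—F 14, C—G 18] → take B—F (12); add F.
Step 6: frontier [B—C 21, C—D 13, C—G 18] → take C—D (13); add C.
Vertex order: G, A, E, D, B, F, C. The 4th vertex is D.

D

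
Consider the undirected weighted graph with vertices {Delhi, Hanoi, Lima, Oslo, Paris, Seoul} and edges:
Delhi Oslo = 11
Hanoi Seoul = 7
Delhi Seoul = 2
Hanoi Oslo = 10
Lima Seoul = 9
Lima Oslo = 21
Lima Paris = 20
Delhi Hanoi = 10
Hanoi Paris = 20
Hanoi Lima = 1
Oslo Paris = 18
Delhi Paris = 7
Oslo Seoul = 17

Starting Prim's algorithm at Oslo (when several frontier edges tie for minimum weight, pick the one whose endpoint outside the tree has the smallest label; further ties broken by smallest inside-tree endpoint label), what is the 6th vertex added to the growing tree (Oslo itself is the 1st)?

Prim's algorithm from Oslo:
Step 1: frontier [Hanoi Oslo 10, Delhi Oslo 11, Oslo Seoul 17, Oslo Paris 18, Lima Oslo 21] → take Hanoi Oslo (10); add Hanoi.
Step 2: frontier [Hanoi Lima 1, Hanoi Seoul 7, Delhi Hanoi 10, Hanoi Paris 20, Delhi Oslo 11, Oslo Seoul 17, Oslo Paris 18, Lima Oslo 21] → take Hanoi Lima (1); add Lima.
Step 3: frontier [Hanoi Seoul 7, Delhi Hanoi 10, Hanoi Paris 20, Lima Seoul 9, Lima Paris 20, Delhi Oslo 11, Oslo Seoul 17, Oslo Paris 18] → take Hanoi Seoul (7); add Seoul.
Step 4: frontier [Delhi Hanoi 10, Hanoi Paris 20, Lima Paris 20, Delhi Oslo 11, Oslo Paris 18, Delhi Seoul 2] → take Delhi Seoul (2); add Delhi.
Step 5: frontier [Delhi Paris 7, Hanoi Paris 20, Lima Paris 20, Oslo Paris 18] → take Delhi Paris (7); add Paris.
Vertex order: Oslo, Hanoi, Lima, Seoul, Delhi, Paris. The 6th vertex is Paris.

Paris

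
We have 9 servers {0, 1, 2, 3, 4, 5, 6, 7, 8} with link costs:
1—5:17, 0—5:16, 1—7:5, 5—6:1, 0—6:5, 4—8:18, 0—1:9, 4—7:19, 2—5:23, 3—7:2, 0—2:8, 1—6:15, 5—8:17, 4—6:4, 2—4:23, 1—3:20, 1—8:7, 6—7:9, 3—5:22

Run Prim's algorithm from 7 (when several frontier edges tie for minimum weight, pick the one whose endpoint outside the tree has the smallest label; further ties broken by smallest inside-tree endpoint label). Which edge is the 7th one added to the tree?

4-6

Prim's algorithm from 7:
Step 1: cheapest edge leaving the tree is 3—7 (2); add 3.
Step 2: cheapest edge leaving the tree is 1—7 (5); add 1.
Step 3: cheapest edge leaving the tree is 1—8 (7); add 8.
Step 4: cheapest edge leaving the tree is 0—1 (9); add 0.
Step 5: cheapest edge leaving the tree is 0—6 (5); add 6.
Step 6: cheapest edge leaving the tree is 5—6 (1); add 5.
Step 7: cheapest edge leaving the tree is 4—6 (4); add 4.
Step 8: cheapest edge leaving the tree is 0—2 (8); add 2.
The 7th edge added is 4—6.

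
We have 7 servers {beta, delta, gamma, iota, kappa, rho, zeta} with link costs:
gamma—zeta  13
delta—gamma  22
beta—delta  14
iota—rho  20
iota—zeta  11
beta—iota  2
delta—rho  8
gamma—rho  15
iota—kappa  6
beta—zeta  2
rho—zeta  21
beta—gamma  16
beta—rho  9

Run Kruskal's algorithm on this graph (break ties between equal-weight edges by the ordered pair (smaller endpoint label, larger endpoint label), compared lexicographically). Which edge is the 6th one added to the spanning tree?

Kruskal: consider edges lightest-first.
beta—iota (2): add — endpoints in different components.
beta—zeta (2): add — endpoints in different components.
iota—kappa (6): add — endpoints in different components.
delta—rho (8): add — endpoints in different components.
beta—rho (9): add — endpoints in different components.
iota—zeta (11): skip — zeta and iota already connected.
gamma—zeta (13): add — endpoints in different components.
The 6th edge added is gamma—zeta.

gamma-zeta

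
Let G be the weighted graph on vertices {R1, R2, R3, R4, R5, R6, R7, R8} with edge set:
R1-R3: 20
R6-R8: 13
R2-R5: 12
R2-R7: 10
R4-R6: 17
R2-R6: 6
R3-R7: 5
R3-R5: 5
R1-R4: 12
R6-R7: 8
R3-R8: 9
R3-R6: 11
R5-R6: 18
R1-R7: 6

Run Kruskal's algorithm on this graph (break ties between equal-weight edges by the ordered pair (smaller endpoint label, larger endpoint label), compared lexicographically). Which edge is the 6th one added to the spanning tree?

R3-R8

Kruskal's algorithm — process edges by increasing weight (ties by edge label):
R3-R5 (5): add — endpoints in different components.
R3-R7 (5): add — endpoints in different components.
R1-R7 (6): add — endpoints in different components.
R2-R6 (6): add — endpoints in different components.
R6-R7 (8): add — endpoints in different components.
R3-R8 (9): add — endpoints in different components.
R2-R7 (10): skip — R2 and R7 already connected.
R3-R6 (11): skip — R3 and R6 already connected.
R1-R4 (12): add — endpoints in different components.
The 6th edge added is R3-R8.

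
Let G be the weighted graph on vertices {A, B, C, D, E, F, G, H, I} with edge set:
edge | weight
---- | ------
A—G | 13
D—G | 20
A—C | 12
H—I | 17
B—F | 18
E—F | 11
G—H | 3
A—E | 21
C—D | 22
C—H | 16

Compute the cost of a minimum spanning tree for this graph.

Prim, starting at I.
Step 1: frontier [H—I 17] → take H—I (17); add H.
Step 2: frontier [G—H 3, C—H 16] → take G—H (3); add G.
Step 3: frontier [A—G 13, D—G 20, C—H 16] → take A—G (13); add A.
Step 4: frontier [A—C 12, A—E 21, D—G 20, C—H 16] → take A—C (12); add C.
Step 5: frontier [A—E 21, C—D 22, D—G 20] → take D—G (20); add D.
Step 6: frontier [A—E 21] → take A—E (21); add E.
Step 7: frontier [E—F 11] → take E—F (11); add F.
Step 8: frontier [B—F 18] → take B—F (18); add B.
MST edges: H—I, G—H, A—G, A—C, D—G, A—E, E—F, B—F; total weight 17+3+13+12+20+21+11+18 = 115.

115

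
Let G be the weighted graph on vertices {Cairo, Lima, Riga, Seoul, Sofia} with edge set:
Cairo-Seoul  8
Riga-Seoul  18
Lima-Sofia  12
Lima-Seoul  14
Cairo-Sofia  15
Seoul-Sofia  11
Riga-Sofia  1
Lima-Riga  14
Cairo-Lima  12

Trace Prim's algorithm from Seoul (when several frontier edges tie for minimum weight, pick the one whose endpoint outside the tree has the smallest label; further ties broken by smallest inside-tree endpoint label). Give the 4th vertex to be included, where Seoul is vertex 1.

Grow the tree from Seoul using Prim:
Step 1: cheapest edge leaving the tree is Cairo-Seoul (8); add Cairo.
Step 2: cheapest edge leaving the tree is Seoul-Sofia (11); add Sofia.
Step 3: cheapest edge leaving the tree is Riga-Sofia (1); add Riga.
Step 4: cheapest edge leaving the tree is Cairo-Lima (12); add Lima.
Vertex order: Seoul, Cairo, Sofia, Riga, Lima. The 4th vertex is Riga.

Riga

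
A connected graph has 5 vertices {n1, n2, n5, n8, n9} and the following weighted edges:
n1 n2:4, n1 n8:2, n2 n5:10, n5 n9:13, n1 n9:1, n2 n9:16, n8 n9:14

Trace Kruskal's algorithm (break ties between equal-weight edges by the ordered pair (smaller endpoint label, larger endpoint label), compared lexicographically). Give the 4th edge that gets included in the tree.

n2-n5

Kruskal's algorithm — process edges by increasing weight (ties by edge label):
n1 n9 (1): add — endpoints in different components.
n1 n8 (2): add — endpoints in different components.
n1 n2 (4): add — endpoints in different components.
n2 n5 (10): add — endpoints in different components.
The 4th edge added is n2 n5.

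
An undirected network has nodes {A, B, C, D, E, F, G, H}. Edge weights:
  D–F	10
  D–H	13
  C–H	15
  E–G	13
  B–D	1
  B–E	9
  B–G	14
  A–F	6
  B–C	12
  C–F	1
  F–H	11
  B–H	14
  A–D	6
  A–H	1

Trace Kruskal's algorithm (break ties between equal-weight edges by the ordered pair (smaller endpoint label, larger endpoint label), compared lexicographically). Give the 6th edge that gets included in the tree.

B-E

Sort edges by weight, then run Kruskal:
A–H (1): add — endpoints in different components.
B–D (1): add — endpoints in different components.
C–F (1): add — endpoints in different components.
A–D (6): add — endpoints in different components.
A–F (6): add — endpoints in different components.
B–E (9): add — endpoints in different components.
D–F (10): skip — D and F already connected.
F–H (11): skip — F and H already connected.
B–C (12): skip — B and C already connected.
D–H (13): skip — D and H already connected.
E–G (13): add — endpoints in different components.
The 6th edge added is B–E.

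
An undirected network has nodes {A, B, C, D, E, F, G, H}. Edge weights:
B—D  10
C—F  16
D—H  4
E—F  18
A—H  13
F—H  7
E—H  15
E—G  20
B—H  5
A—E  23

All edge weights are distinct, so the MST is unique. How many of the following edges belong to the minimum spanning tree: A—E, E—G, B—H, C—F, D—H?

Kruskal's algorithm — process edges by increasing weight (ties by edge label):
D—H (4): add — endpoints in different components.
B—H (5): add — endpoints in different components.
F—H (7): add — endpoints in different components.
B—D (10): skip — B and D already connected.
A—H (13): add — endpoints in different components.
E—H (15): add — endpoints in different components.
C—F (16): add — endpoints in different components.
E—F (18): skip — E and F already connected.
E—G (20): add — endpoints in different components.
MST edge set: {D—H, B—H, F—H, A—H, E—H, C—F, E—G}.
Of the listed edges, {E—G, B—H, C—F, D—H} are in the MST → 4.

4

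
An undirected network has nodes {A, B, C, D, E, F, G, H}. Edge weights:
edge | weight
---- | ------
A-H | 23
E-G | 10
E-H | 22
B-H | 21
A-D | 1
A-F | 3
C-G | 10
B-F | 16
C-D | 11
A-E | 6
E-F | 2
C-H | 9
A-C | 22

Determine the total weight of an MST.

51

Sort edges by weight, then run Kruskal:
A-D (1): add — endpoints in different components.
E-F (2): add — endpoints in different components.
A-F (3): add — endpoints in different components.
A-E (6): skip — A and E already connected.
C-H (9): add — endpoints in different components.
C-G (10): add — endpoints in different components.
E-G (10): add — endpoints in different components.
C-D (11): skip — C and D already connected.
B-F (16): add — endpoints in different components.
MST edges: A-D, E-F, A-F, C-H, C-G, E-G, B-F; total weight 1+2+3+9+10+10+16 = 51.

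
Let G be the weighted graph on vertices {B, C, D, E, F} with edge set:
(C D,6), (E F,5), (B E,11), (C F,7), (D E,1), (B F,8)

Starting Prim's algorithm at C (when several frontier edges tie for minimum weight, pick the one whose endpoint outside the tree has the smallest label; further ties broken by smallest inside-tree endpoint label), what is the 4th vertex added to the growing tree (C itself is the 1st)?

F

Prim, starting at C.
Step 1: cheapest edge leaving the tree is C D (6); add D.
Step 2: cheapest edge leaving the tree is D E (1); add E.
Step 3: cheapest edge leaving the tree is E F (5); add F.
Step 4: cheapest edge leaving the tree is B F (8); add B.
Vertex order: C, D, E, F, B. The 4th vertex is F.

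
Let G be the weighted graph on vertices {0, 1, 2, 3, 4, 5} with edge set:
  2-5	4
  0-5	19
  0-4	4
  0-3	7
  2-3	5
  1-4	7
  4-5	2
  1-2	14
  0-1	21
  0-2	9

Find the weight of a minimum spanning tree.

22

Sort edges by weight, then run Kruskal:
4-5 (2): add — endpoints in different components.
0-4 (4): add — endpoints in different components.
2-5 (4): add — endpoints in different components.
2-3 (5): add — endpoints in different components.
0-3 (7): skip — 0 and 3 already connected.
1-4 (7): add — endpoints in different components.
MST edges: 4-5, 0-4, 2-5, 2-3, 1-4; total weight 2+4+4+5+7 = 22.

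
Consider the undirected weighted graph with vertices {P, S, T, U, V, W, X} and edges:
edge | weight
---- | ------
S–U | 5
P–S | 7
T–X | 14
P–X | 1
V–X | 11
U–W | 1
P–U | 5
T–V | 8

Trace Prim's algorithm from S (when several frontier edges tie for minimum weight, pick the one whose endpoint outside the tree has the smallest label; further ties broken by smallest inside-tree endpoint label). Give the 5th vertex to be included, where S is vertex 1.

Grow the tree from S using Prim:
Step 1: frontier [S–U 5, P–S 7] → take S–U (5); add U.
Step 2: frontier [P–S 7, U–W 1, P–U 5] → take U–W (1); add W.
Step 3: frontier [P–S 7, P–U 5] → take P–U (5); add P.
Step 4: frontier [P–X 1] → take P–X (1); add X.
Step 5: frontier [V–X 11, T–X 14] → take V–X (11); add V.
Step 6: frontier [T–V 8, T–X 14] → take T–V (8); add T.
Vertex order: S, U, W, P, X, V, T. The 5th vertex is X.

X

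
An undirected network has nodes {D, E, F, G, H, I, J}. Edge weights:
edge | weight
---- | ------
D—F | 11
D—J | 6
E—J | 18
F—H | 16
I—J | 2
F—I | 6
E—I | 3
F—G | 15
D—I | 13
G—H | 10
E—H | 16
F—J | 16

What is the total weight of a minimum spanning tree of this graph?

42

Sort edges by weight, then run Kruskal:
I—J (2): add. Components now {D} {E} {F} {G} {H} {I,J}
E—I (3): add. Components now {D} {E,I,J} {F} {G} {H}
D—J (6): add. Components now {D,E,I,J} {F} {G} {H}
F—I (6): add. Components now {D,E,F,I,J} {G} {H}
G—H (10): add. Components now {D,E,F,I,J} {G,H}
D—F (11): skip — D and F already connected.
D—I (13): skip — D and I already connected.
F—G (15): add. Components now {D,E,F,G,H,I,J}
MST edges: I—J, E—I, D—J, F—I, G—H, F—G; total weight 2+3+6+6+10+15 = 42.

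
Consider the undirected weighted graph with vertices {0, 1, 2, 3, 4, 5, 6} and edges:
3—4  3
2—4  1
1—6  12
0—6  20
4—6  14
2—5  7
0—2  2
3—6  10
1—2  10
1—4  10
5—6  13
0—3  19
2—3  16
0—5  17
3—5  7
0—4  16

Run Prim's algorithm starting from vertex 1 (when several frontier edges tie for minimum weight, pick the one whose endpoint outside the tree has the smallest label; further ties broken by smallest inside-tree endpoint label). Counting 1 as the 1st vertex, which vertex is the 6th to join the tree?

5

Grow the tree from 1 using Prim:
Step 1: cheapest edge leaving the tree is 1—2 (10); add 2.
Step 2: cheapest edge leaving the tree is 2—4 (1); add 4.
Step 3: cheapest edge leaving the tree is 0—2 (2); add 0.
Step 4: cheapest edge leaving the tree is 3—4 (3); add 3.
Step 5: cheapest edge leaving the tree is 2—5 (7); add 5.
Step 6: cheapest edge leaving the tree is 3—6 (10); add 6.
Vertex order: 1, 2, 4, 0, 3, 5, 6. The 6th vertex is 5.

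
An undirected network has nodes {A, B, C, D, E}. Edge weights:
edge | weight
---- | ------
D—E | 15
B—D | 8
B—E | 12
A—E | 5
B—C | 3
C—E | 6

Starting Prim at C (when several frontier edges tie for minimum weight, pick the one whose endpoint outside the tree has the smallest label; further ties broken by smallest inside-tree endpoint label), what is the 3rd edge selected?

Prim's algorithm from C:
Step 1: frontier [B—C 3, C—E 6] → take B—C (3); add B.
Step 2: frontier [B—D 8, B—E 12, C—E 6] → take C—E (6); add E.
Step 3: frontier [B—D 8, A—E 5, D—E 15] → take A—E (5); add A.
Step 4: frontier [B—D 8, D—E 15] → take B—D (8); add D.
The 3rd edge added is A—E.

A-E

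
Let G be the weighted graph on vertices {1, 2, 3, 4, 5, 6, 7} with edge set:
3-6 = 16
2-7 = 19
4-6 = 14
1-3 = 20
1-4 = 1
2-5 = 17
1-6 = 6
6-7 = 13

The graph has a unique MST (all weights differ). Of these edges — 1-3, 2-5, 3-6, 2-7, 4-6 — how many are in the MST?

3

Sort edges by weight, then run Kruskal:
1-4 (1): add — endpoints in different components.
1-6 (6): add — endpoints in different components.
6-7 (13): add — endpoints in different components.
4-6 (14): skip — 4 and 6 already connected.
3-6 (16): add — endpoints in different components.
2-5 (17): add — endpoints in different components.
2-7 (19): add — endpoints in different components.
MST edge set: {1-4, 1-6, 6-7, 3-6, 2-5, 2-7}.
Of the listed edges, {2-5, 3-6, 2-7} are in the MST → 3.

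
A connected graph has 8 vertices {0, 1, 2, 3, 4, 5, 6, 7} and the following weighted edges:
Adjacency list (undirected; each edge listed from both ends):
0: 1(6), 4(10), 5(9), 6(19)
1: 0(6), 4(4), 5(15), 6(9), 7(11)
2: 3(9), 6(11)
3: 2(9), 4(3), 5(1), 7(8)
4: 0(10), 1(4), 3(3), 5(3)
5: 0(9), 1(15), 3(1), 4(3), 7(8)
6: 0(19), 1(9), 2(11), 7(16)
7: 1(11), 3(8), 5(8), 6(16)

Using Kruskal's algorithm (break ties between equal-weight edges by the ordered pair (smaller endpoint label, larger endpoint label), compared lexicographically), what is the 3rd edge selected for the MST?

1-4

Kruskal's algorithm — process edges by increasing weight (ties by edge label):
3 5 (1): add — endpoints in different components.
3 4 (3): add — endpoints in different components.
4 5 (3): skip — 4 and 5 already connected.
1 4 (4): add — endpoints in different components.
0 1 (6): add — endpoints in different components.
3 7 (8): add — endpoints in different components.
5 7 (8): skip — 5 and 7 already connected.
0 5 (9): skip — 0 and 5 already connected.
1 6 (9): add — endpoints in different components.
2 3 (9): add — endpoints in different components.
The 3rd edge added is 1 4.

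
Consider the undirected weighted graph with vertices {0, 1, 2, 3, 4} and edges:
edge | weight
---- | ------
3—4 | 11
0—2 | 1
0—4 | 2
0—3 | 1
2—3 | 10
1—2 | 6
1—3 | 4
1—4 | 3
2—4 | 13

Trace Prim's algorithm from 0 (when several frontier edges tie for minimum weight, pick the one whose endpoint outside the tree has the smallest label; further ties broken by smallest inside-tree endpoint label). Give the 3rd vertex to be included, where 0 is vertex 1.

3

Prim's algorithm from 0:
Step 1: frontier [0—2 1, 0—3 1, 0—4 2] → take 0—2 (1); add 2.
Step 2: frontier [0—3 1, 0—4 2, 1—2 6, 2—3 10, 2—4 13] → take 0—3 (1); add 3.
Step 3: frontier [0—4 2, 1—2 6, 2—4 13, 1—3 4, 3—4 11] → take 0—4 (2); add 4.
Step 4: frontier [1—2 6, 1—3 4, 1—4 3] → take 1—4 (3); add 1.
Vertex order: 0, 2, 3, 4, 1. The 3rd vertex is 3.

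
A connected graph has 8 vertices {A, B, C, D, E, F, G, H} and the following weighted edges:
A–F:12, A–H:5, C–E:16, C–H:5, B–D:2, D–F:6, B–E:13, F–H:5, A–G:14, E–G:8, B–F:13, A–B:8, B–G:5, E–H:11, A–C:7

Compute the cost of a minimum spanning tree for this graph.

36

Prim's algorithm from D:
Step 1: cheapest edge leaving the tree is B–D (2); add B.
Step 2: cheapest edge leaving the tree is B–G (5); add G.
Step 3: cheapest edge leaving the tree is D–F (6); add F.
Step 4: cheapest edge leaving the tree is F–H (5); add H.
Step 5: cheapest edge leaving the tree is A–H (5); add A.
Step 6: cheapest edge leaving the tree is C–H (5); add C.
Step 7: cheapest edge leaving the tree is E–G (8); add E.
MST edges: B–D, B–G, D–F, F–H, A–H, C–H, E–G; total weight 2+5+6+5+5+5+8 = 36.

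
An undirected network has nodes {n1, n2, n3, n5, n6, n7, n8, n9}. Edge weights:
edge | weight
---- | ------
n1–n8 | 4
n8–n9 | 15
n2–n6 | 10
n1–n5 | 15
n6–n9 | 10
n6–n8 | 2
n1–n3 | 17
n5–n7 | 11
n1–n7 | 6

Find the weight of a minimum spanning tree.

Kruskal's algorithm — process edges by increasing weight (ties by edge label):
n6–n8 (2): add — endpoints in different components.
n1–n8 (4): add — endpoints in different components.
n1–n7 (6): add — endpoints in different components.
n2–n6 (10): add — endpoints in different components.
n6–n9 (10): add — endpoints in different components.
n5–n7 (11): add — endpoints in different components.
n1–n5 (15): skip — n5 and n1 already connected.
n8–n9 (15): skip — n9 and n8 already connected.
n1–n3 (17): add — endpoints in different components.
MST edges: n6–n8, n1–n8, n1–n7, n2–n6, n6–n9, n5–n7, n1–n3; total weight 2+4+6+10+10+11+17 = 60.

60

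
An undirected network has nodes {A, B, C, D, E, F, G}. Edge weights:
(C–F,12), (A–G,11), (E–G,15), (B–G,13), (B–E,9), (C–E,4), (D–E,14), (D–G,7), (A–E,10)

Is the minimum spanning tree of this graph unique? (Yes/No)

Yes

Sort edges by weight, then run Kruskal:
C–E (4): add — endpoints in different components.
D–G (7): add — endpoints in different components.
B–E (9): add — endpoints in different components.
A–E (10): add — endpoints in different components.
A–G (11): add — endpoints in different components.
C–F (12): add — endpoints in different components.
Every non-tree edge has weight strictly greater than the heaviest edge on the tree path between its endpoints, so the MST is unique.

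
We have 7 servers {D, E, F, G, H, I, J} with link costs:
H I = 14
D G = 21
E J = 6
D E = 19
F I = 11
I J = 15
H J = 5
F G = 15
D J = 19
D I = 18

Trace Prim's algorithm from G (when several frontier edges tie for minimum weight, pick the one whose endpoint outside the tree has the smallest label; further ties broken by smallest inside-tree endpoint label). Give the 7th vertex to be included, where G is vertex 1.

Prim, starting at G.
Step 1: frontier [F G 15, D G 21] → take F G (15); add F.
Step 2: frontier [F I 11, D G 21] → take F I (11); add I.
Step 3: frontier [D G 21, H I 14, I J 15, D I 18] → take H I (14); add H.
Step 4: frontier [D G 21, H J 5, I J 15, D I 18] → take H J (5); add J.
Step 5: frontier [D G 21, D I 18, E J 6, D J 19] → take E J (6); add E.
Step 6: frontier [D E 19, D G 21, D I 18, D J 19] → take D I (18); add D.
Vertex order: G, F, I, H, J, E, D. The 7th vertex is D.

D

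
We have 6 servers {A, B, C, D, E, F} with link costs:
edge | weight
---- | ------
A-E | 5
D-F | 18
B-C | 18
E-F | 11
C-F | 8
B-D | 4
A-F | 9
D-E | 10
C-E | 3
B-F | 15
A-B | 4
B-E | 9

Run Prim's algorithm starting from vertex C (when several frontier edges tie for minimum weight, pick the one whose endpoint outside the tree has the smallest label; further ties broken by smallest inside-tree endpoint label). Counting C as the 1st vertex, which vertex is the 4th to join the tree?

B

Prim, starting at C.
Step 1: cheapest edge leaving the tree is C-E (3); add E.
Step 2: cheapest edge leaving the tree is A-E (5); add A.
Step 3: cheapest edge leaving the tree is A-B (4); add B.
Step 4: cheapest edge leaving the tree is B-D (4); add D.
Step 5: cheapest edge leaving the tree is C-F (8); add F.
Vertex order: C, E, A, B, D, F. The 4th vertex is B.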